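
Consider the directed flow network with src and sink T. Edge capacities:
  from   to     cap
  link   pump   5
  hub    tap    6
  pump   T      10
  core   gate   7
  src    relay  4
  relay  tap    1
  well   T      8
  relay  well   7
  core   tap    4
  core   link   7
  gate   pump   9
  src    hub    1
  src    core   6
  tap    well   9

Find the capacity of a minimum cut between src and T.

Max flow = 11 (via 4 augmenting paths).
In the residual at optimum, the set reachable from src is {src}.
Cut edges: src->hub (cap 1), src->core (cap 6), src->relay (cap 4). Sum = 11.

11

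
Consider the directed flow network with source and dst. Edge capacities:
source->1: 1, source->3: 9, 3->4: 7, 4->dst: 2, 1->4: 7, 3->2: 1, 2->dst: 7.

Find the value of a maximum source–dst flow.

3

Augment source->3->2->dst: bottleneck 1. Total 1.
Augment source->3->4->dst: bottleneck 2. Total 3.
No augmenting path remains in the residual graph.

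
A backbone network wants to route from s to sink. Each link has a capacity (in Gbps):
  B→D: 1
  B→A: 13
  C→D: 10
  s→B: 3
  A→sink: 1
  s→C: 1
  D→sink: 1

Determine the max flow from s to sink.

Augment s→C→D→sink: bottleneck 1. Total 1.
Augment s→B→A→sink: bottleneck 1. Total 2.
No augmenting path remains in the residual graph.

2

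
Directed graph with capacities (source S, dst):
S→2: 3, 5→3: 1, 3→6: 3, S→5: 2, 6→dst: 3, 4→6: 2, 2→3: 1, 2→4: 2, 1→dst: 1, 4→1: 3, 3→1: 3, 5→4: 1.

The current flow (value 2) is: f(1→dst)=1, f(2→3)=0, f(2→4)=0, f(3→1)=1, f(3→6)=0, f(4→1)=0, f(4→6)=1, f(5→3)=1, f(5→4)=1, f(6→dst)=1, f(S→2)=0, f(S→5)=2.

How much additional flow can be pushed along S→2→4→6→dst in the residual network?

1

Residual capacities along the path: S→2: 3, 2→4: 2, 4→6: 1, 6→dst: 2.
Minimum is 1.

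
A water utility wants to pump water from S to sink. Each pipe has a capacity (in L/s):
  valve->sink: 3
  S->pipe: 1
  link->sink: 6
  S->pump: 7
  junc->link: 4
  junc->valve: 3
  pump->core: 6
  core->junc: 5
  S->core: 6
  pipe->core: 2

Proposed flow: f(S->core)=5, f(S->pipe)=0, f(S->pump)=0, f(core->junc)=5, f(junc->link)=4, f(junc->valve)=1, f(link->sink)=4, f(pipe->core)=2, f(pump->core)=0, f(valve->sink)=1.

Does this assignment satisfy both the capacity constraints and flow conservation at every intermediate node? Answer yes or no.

No

Conservation fails at pipe: inflow 0 ≠ outflow 2.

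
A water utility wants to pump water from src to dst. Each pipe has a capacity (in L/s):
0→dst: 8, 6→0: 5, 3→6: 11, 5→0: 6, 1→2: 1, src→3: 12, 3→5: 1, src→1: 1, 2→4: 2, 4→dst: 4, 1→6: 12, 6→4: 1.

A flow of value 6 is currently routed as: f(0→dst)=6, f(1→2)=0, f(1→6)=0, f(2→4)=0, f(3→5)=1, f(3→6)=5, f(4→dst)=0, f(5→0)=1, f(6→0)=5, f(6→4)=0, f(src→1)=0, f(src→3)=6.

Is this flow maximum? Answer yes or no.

No

Residual path src→3→6→4→dst has bottleneck 1 > 0.
Pushing 1 along it raises the flow to 7, so the given flow is not maximum.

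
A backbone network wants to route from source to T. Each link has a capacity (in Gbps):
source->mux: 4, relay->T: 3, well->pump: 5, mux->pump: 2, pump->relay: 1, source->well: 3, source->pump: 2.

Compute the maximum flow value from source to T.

Augment source->pump->relay->T: bottleneck 1. Total 1.
No augmenting path remains in the residual graph.

1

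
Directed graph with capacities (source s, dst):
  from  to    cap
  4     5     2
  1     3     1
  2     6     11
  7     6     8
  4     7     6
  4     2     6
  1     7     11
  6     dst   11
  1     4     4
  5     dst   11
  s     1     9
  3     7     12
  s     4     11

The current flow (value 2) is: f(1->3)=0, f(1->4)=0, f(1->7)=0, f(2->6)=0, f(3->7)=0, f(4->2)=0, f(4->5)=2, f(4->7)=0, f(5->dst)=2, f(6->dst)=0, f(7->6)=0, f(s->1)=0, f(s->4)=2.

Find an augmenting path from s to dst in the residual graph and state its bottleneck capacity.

s->1->7->6->dst, bottleneck 8

Residual along s->1->7->6->dst: s->1: 9, 1->7: 11, 7->6: 8, 6->dst: 11.
Bottleneck = min = 8.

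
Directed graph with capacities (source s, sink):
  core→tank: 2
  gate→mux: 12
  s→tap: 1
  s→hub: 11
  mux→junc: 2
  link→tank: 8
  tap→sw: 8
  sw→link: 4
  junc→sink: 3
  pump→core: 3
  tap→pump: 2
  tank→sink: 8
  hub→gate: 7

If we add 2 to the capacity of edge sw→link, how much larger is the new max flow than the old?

Original max flow = 3.
Edge sw→link does not cross the min cut (source side {gate, hub, mux, s}), so extra capacity there cannot help.
New max flow = 3. Increase = 0.

0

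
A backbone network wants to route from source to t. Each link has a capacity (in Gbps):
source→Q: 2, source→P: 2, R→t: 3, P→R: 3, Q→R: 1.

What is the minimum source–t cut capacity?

3

Max flow = 3 (via 2 augmenting paths).
In the residual at optimum, the set reachable from source is {Q, source}.
Cut edges: source→P (cap 2), Q→R (cap 1). Sum = 3.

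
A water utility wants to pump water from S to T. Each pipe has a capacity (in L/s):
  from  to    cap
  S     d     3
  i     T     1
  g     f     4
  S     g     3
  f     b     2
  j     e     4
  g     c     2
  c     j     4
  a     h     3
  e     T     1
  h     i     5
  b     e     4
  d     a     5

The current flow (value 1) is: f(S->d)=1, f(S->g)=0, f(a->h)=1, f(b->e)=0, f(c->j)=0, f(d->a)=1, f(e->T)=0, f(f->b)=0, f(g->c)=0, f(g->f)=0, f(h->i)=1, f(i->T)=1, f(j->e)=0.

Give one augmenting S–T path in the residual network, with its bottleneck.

S->g->f->b->e->T, bottleneck 1

Residual along S->g->f->b->e->T: S->g: 3, g->f: 4, f->b: 2, b->e: 4, e->T: 1.
Bottleneck = min = 1.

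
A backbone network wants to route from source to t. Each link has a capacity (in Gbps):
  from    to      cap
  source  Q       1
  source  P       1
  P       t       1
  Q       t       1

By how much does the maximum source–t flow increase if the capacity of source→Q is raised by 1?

Original max flow = 2.
Even with extra capacity on source→Q, another cut of capacity 2 remains binding.
New max flow = 2. Increase = 0.

0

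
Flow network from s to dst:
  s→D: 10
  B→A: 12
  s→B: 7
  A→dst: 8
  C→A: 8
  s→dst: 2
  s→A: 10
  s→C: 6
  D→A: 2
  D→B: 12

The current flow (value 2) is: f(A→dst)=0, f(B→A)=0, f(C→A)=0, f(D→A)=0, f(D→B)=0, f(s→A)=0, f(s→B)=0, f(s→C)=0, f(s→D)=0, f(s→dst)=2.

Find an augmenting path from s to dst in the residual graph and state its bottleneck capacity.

Residual along s→A→dst: s→A: 10, A→dst: 8.
Bottleneck = min = 8.

s→A→dst, bottleneck 8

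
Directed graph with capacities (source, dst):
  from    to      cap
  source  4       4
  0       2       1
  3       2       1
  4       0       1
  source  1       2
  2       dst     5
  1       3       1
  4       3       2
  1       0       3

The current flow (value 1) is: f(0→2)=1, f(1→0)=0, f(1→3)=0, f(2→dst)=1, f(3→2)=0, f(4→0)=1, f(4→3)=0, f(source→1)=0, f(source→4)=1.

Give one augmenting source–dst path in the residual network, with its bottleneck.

source→4→3→2→dst, bottleneck 1

Residual along source→4→3→2→dst: source→4: 3, 4→3: 2, 3→2: 1, 2→dst: 4.
Bottleneck = min = 1.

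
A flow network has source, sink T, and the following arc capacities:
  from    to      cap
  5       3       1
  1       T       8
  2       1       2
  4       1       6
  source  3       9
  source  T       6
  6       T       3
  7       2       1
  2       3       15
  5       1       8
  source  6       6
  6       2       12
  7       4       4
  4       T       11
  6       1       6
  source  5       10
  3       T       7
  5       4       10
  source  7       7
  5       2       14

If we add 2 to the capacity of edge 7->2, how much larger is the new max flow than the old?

Original max flow = 34.
After raising cap(7->2), augmenting paths through that edge carry 1 more unit.
New max flow = 35. Increase = 1.

1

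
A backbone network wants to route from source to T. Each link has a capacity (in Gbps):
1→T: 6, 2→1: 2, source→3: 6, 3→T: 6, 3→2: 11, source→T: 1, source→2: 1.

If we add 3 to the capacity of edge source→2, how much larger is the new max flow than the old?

1

Original max flow = 8.
After raising cap(source→2), augmenting paths through that edge carry 1 more unit.
New max flow = 9. Increase = 1.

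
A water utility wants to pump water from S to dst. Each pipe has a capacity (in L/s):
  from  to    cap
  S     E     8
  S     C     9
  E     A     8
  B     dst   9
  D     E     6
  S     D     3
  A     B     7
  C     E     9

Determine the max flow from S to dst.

Augment S->E->A->B->dst: bottleneck 7. Total 7.
No augmenting path remains in the residual graph.

7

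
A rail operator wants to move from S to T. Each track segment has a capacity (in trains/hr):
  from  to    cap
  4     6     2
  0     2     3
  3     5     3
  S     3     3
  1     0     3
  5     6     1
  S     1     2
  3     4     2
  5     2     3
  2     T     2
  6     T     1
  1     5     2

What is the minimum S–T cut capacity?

Max flow = 3 (via 2 augmenting paths).
In the residual at optimum, the set reachable from S is {0, 1, 2, 3, 4, 5, 6, S}.
Cut edges: 6->T (cap 1), 2->T (cap 2). Sum = 3.

3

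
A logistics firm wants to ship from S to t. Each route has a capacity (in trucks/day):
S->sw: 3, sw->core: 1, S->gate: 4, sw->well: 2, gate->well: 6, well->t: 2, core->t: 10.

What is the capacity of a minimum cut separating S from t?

Max flow = 3 (via 2 augmenting paths).
In the residual at optimum, the set reachable from S is {S, gate, sw, well}.
Cut edges: sw->core (cap 1), well->t (cap 2). Sum = 3.

3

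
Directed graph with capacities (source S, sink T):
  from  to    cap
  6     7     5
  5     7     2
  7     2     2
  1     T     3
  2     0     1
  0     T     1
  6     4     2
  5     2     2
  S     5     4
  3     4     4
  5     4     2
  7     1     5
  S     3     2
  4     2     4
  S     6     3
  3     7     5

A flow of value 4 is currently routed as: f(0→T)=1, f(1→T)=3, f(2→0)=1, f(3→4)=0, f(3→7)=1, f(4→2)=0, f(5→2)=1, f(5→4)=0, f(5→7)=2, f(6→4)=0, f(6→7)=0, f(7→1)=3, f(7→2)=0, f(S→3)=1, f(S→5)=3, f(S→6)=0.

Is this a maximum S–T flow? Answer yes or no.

Residual reachable from S: {1, 2, 3, 4, 5, 6, 7, S}; T is not reachable.
Saturated cut: 2→0, 1→T with total capacity 4 = current flow value. Flow is maximum.

Yes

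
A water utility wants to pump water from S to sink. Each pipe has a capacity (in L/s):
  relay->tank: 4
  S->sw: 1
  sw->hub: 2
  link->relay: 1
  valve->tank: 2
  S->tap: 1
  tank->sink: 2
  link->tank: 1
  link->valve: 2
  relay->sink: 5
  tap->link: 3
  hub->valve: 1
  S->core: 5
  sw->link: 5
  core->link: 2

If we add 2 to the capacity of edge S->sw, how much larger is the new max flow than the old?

Original max flow = 3.
Edge S->sw does not cross the min cut (source side {S, core, hub, link, sw, tank, tap, valve}), so extra capacity there cannot help.
New max flow = 3. Increase = 0.

0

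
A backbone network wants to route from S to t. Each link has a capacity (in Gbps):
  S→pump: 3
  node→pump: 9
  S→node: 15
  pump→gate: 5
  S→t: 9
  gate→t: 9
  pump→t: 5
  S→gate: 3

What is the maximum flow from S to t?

Augment S→t: bottleneck 9. Total 9.
Augment S→pump→t: bottleneck 3. Total 12.
Augment S→gate→t: bottleneck 3. Total 15.
Augment S→node→pump→t: bottleneck 2. Total 17.
Augment S→node→pump→gate→t: bottleneck 5. Total 22.
No augmenting path remains in the residual graph.

22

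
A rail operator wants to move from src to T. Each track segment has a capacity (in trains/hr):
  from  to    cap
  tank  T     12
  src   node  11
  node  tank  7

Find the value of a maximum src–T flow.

Augment src→node→tank→T: bottleneck 7. Total 7.
No augmenting path remains in the residual graph.

7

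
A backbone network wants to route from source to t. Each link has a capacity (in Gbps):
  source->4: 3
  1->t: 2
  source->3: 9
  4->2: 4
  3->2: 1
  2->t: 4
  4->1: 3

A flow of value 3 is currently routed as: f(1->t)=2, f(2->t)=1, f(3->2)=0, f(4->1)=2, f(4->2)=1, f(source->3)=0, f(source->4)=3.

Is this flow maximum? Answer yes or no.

Residual path source->3->2->t has bottleneck 1 > 0.
Pushing 1 along it raises the flow to 4, so the given flow is not maximum.

No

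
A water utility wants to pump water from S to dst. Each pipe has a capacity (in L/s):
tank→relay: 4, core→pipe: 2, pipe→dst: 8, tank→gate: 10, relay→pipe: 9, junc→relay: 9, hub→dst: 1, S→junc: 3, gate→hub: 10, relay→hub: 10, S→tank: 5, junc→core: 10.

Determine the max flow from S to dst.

Augment S→junc→core→pipe→dst: bottleneck 2. Total 2.
Augment S→junc→relay→pipe→dst: bottleneck 1. Total 3.
Augment S→tank→relay→pipe→dst: bottleneck 4. Total 7.
Augment S→tank→gate→hub→dst: bottleneck 1. Total 8.
No augmenting path remains in the residual graph.

8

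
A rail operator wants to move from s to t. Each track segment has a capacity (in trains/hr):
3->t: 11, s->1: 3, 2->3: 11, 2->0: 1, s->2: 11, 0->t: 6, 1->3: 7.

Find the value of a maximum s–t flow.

Augment s->1->3->t: bottleneck 3. Total 3.
Augment s->2->3->t: bottleneck 8. Total 11.
Augment s->2->0->t: bottleneck 1. Total 12.
No augmenting path remains in the residual graph.

12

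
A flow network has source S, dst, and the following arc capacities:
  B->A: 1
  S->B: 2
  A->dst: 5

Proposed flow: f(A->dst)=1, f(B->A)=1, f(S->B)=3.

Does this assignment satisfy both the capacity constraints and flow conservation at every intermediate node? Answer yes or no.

Capacity violated on S->B: flow 3 > capacity 2.

No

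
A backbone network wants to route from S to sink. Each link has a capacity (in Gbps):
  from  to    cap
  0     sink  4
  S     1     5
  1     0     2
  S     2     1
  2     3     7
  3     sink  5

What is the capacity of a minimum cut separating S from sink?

3

Max flow = 3 (via 2 augmenting paths).
In the residual at optimum, the set reachable from S is {1, S}.
Cut edges: 1→0 (cap 2), S→2 (cap 1). Sum = 3.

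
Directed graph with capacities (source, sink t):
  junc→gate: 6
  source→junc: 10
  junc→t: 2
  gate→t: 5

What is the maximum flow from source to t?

7

Augment source→junc→t: bottleneck 2. Total 2.
Augment source→junc→gate→t: bottleneck 5. Total 7.
No augmenting path remains in the residual graph.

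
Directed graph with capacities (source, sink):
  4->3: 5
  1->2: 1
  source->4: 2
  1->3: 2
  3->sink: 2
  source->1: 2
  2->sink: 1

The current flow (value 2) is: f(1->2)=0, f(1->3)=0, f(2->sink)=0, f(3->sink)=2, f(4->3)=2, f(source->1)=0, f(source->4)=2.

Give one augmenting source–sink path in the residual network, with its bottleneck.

source->1->2->sink, bottleneck 1

Residual along source->1->2->sink: source->1: 2, 1->2: 1, 2->sink: 1.
Bottleneck = min = 1.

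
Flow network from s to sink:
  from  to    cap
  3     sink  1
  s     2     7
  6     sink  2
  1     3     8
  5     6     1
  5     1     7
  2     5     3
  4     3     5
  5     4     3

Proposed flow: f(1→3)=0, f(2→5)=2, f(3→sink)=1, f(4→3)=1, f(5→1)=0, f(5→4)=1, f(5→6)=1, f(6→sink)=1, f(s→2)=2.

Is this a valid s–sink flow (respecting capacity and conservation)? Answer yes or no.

Yes

Every edge has 0 ≤ f(e) ≤ cap(e).
At each intermediate node, inflow equals outflow.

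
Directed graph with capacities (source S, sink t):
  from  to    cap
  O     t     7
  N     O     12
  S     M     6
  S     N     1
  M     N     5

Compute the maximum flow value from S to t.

Augment S→N→O→t: bottleneck 1. Total 1.
Augment S→M→N→O→t: bottleneck 5. Total 6.
No augmenting path remains in the residual graph.

6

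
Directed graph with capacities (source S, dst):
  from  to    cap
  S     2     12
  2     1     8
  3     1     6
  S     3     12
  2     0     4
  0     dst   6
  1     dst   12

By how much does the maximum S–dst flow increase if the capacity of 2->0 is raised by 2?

2

Original max flow = 16.
After raising cap(2->0), augmenting paths through that edge carry 2 more units.
New max flow = 18. Increase = 2.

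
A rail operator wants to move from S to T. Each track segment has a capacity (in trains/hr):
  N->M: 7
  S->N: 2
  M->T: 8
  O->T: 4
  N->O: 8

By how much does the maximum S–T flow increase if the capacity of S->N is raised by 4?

Original max flow = 2.
After raising cap(S->N), augmenting paths through that edge carry 4 more units.
New max flow = 6. Increase = 4.

4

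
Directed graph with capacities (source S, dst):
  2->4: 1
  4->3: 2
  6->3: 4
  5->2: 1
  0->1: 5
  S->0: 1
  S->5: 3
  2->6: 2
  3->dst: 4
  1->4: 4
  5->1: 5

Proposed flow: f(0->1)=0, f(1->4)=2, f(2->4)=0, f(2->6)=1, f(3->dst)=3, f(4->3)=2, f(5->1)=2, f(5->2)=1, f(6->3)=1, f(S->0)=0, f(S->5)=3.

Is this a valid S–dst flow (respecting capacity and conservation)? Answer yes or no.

Yes

Every edge has 0 ≤ f(e) ≤ cap(e).
At each intermediate node, inflow equals outflow.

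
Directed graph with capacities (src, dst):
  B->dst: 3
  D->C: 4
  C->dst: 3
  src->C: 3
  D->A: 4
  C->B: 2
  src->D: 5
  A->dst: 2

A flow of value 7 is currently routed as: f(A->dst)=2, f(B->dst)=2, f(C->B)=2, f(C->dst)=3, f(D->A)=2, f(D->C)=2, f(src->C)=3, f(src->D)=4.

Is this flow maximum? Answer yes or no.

Yes

Residual reachable from src: {A, C, D, src}; dst is not reachable.
Saturated cut: C->B, C->dst, A->dst with total capacity 7 = current flow value. Flow is maximum.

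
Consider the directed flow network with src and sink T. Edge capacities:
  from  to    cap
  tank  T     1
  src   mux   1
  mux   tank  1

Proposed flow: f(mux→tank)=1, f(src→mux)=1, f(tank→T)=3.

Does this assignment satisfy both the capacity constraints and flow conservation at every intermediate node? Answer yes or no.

No

Capacity violated on tank→T: flow 3 > capacity 1.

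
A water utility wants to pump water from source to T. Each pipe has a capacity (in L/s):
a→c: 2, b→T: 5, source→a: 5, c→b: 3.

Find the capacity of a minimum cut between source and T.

Max flow = 2 (via 1 augmenting path).
In the residual at optimum, the set reachable from source is {a, source}.
Cut edges: a→c (cap 2). Sum = 2.

2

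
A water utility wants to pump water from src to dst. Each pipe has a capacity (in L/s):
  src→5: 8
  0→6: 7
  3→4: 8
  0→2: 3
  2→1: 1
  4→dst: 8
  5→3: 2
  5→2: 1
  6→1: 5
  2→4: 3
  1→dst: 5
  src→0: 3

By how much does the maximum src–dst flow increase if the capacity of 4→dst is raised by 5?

0

Original max flow = 6.
Edge 4→dst does not cross the min cut (source side {5, src}), so extra capacity there cannot help.
New max flow = 6. Increase = 0.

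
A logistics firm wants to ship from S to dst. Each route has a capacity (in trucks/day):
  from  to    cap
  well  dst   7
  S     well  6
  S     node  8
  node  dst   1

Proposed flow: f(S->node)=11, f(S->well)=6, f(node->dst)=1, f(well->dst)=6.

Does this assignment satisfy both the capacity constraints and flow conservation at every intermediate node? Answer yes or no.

Capacity violated on S->node: flow 11 > capacity 8.

No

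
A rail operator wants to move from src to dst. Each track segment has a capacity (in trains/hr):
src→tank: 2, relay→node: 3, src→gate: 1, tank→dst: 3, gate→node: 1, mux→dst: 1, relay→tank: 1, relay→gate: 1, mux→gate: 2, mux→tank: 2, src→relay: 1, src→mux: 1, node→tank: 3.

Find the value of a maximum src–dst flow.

Augment src→mux→dst: bottleneck 1. Total 1.
Augment src→tank→dst: bottleneck 2. Total 3.
Augment src→relay→tank→dst: bottleneck 1. Total 4.
No augmenting path remains in the residual graph.

4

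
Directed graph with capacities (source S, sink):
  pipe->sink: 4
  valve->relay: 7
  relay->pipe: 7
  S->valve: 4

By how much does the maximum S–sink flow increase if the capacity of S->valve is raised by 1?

Original max flow = 4.
Even with extra capacity on S->valve, another cut of capacity 4 remains binding.
New max flow = 4. Increase = 0.

0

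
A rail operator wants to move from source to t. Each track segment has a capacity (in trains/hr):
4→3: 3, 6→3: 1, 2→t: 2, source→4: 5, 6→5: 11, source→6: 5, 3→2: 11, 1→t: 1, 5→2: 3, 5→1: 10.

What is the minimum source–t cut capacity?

Max flow = 3 (via 2 augmenting paths).
In the residual at optimum, the set reachable from source is {1, 2, 3, 4, 5, 6, source}.
Cut edges: 1→t (cap 1), 2→t (cap 2). Sum = 3.

3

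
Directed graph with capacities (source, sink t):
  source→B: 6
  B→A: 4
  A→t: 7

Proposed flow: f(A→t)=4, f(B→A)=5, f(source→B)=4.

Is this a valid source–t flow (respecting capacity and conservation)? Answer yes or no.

Capacity violated on B→A: flow 5 > capacity 4.

No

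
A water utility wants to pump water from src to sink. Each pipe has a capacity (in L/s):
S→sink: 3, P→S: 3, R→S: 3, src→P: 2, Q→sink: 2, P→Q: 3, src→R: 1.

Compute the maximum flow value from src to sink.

Augment src→R→S→sink: bottleneck 1. Total 1.
Augment src→P→S→sink: bottleneck 2. Total 3.
No augmenting path remains in the residual graph.

3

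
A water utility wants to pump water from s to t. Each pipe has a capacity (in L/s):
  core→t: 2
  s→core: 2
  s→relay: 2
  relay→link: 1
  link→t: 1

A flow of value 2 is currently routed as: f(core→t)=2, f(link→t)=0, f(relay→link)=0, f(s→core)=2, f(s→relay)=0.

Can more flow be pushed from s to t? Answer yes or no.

Residual path s→relay→link→t has bottleneck 1 > 0.
Pushing 1 along it raises the flow to 3, so the given flow is not maximum.

Yes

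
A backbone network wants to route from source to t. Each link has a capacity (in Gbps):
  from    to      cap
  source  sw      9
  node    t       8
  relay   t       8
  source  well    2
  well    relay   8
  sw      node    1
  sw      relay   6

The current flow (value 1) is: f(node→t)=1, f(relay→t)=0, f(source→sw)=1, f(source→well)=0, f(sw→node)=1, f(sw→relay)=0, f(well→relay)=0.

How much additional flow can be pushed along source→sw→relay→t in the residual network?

Residual capacities along the path: source→sw: 8, sw→relay: 6, relay→t: 8.
Minimum is 6.

6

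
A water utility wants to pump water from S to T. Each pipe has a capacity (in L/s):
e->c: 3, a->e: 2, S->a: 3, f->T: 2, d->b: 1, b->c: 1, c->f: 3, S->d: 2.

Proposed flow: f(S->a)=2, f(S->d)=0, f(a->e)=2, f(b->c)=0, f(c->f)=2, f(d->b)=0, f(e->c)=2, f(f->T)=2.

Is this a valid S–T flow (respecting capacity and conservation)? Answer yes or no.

Every edge has 0 ≤ f(e) ≤ cap(e).
At each intermediate node, inflow equals outflow.

Yes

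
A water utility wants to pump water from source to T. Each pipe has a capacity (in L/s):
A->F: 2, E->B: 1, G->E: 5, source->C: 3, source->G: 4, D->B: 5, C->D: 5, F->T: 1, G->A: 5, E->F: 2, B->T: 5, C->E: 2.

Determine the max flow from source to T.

Augment source->G->A->F->T: bottleneck 1. Total 1.
Augment source->G->E->B->T: bottleneck 1. Total 2.
Augment source->C->D->B->T: bottleneck 3. Total 5.
No augmenting path remains in the residual graph.

5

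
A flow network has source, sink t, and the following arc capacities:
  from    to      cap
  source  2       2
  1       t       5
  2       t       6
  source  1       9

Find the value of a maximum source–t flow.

Augment source->2->t: bottleneck 2. Total 2.
Augment source->1->t: bottleneck 5. Total 7.
No augmenting path remains in the residual graph.

7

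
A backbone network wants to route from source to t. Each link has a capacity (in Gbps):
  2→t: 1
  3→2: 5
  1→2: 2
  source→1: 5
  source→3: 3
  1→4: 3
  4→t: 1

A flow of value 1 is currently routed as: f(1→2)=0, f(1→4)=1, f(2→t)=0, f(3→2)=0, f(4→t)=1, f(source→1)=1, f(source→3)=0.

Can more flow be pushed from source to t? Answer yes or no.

Yes

Residual path source→1→2→t has bottleneck 1 > 0.
Pushing 1 along it raises the flow to 2, so the given flow is not maximum.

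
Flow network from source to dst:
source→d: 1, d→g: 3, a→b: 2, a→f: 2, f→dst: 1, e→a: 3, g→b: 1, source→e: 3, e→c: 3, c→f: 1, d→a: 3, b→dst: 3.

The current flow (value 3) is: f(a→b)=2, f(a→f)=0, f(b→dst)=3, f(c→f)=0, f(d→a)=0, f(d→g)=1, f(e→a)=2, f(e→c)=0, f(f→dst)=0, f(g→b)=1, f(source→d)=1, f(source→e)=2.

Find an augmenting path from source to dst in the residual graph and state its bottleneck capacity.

Residual along source→e→a→f→dst: source→e: 1, e→a: 1, a→f: 2, f→dst: 1.
Bottleneck = min = 1.

source→e→a→f→dst, bottleneck 1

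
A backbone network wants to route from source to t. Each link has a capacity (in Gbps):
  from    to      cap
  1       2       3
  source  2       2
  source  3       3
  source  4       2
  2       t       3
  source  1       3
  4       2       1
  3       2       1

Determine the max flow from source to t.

3

Augment source->2->t: bottleneck 2. Total 2.
Augment source->1->2->t: bottleneck 1. Total 3.
No augmenting path remains in the residual graph.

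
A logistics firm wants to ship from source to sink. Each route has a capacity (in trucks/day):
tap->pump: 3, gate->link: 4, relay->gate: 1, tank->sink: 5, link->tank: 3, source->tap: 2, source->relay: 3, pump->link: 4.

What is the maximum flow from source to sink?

Augment source->tap->pump->link->tank->sink: bottleneck 2. Total 2.
Augment source->relay->gate->link->tank->sink: bottleneck 1. Total 3.
No augmenting path remains in the residual graph.

3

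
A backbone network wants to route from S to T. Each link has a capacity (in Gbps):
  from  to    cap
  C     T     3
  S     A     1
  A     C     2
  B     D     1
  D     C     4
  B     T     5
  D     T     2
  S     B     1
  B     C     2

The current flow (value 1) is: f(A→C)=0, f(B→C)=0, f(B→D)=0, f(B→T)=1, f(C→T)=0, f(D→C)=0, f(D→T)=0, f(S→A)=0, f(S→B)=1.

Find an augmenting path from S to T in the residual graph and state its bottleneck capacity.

S→A→C→T, bottleneck 1

Residual along S→A→C→T: S→A: 1, A→C: 2, C→T: 3.
Bottleneck = min = 1.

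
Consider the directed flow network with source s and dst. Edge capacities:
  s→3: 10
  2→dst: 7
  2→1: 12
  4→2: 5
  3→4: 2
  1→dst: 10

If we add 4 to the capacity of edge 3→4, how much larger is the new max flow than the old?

Original max flow = 2.
After raising cap(3→4), augmenting paths through that edge carry 3 more units.
New max flow = 5. Increase = 3.

3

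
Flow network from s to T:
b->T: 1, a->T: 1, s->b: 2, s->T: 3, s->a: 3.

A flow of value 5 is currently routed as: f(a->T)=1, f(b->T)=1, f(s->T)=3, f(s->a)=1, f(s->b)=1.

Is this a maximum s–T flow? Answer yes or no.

Yes

Residual reachable from s: {a, b, s}; T is not reachable.
Saturated cut: s->T, a->T, b->T with total capacity 5 = current flow value. Flow is maximum.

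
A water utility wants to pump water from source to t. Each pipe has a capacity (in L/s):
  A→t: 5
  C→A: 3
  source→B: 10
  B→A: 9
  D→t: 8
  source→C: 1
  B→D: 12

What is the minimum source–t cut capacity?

11

Max flow = 11 (via 3 augmenting paths).
In the residual at optimum, the set reachable from source is {source}.
Cut edges: source→C (cap 1), source→B (cap 10). Sum = 11.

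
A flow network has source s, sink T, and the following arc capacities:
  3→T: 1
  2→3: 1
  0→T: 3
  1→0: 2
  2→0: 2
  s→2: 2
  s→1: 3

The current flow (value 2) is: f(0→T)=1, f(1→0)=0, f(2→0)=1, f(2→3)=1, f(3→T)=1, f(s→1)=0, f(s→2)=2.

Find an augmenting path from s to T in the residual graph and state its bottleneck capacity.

Residual along s→1→0→T: s→1: 3, 1→0: 2, 0→T: 2.
Bottleneck = min = 2.

s→1→0→T, bottleneck 2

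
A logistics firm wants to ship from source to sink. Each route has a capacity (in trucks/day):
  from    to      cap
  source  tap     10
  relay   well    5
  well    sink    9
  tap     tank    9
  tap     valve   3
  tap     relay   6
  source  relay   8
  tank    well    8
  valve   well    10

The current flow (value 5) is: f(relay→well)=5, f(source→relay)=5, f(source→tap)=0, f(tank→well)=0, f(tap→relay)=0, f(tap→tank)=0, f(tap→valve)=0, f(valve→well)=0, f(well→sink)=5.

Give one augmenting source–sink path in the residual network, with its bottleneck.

source→tap→tank→well→sink, bottleneck 4

Residual along source→tap→tank→well→sink: source→tap: 10, tap→tank: 9, tank→well: 8, well→sink: 4.
Bottleneck = min = 4.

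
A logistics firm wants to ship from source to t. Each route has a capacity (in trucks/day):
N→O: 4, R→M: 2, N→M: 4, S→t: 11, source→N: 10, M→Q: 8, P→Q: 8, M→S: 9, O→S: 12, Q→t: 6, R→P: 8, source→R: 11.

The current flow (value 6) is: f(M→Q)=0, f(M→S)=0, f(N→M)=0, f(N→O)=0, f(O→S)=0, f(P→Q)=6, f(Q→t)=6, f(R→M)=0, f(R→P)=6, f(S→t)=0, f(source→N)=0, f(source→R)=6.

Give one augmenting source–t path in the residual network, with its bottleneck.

Residual along source→R→M→S→t: source→R: 5, R→M: 2, M→S: 9, S→t: 11.
Bottleneck = min = 2.

source→R→M→S→t, bottleneck 2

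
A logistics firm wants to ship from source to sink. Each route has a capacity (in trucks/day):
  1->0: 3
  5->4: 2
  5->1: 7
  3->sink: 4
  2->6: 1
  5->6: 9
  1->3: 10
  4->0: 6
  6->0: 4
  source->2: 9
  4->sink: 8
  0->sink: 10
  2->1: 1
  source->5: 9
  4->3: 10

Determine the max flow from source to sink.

11

Augment source->5->4->sink: bottleneck 2. Total 2.
Augment source->5->6->0->sink: bottleneck 4. Total 6.
Augment source->5->1->3->sink: bottleneck 3. Total 9.
Augment source->2->1->3->sink: bottleneck 1. Total 10.
Augment source->2->6->5->1->0->sink: bottleneck 1. Total 11.
No augmenting path remains in the residual graph.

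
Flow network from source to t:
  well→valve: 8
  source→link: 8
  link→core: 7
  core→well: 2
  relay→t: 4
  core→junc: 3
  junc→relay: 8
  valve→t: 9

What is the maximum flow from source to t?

5

Augment source→link→core→well→valve→t: bottleneck 2. Total 2.
Augment source→link→core→junc→relay→t: bottleneck 3. Total 5.
No augmenting path remains in the residual graph.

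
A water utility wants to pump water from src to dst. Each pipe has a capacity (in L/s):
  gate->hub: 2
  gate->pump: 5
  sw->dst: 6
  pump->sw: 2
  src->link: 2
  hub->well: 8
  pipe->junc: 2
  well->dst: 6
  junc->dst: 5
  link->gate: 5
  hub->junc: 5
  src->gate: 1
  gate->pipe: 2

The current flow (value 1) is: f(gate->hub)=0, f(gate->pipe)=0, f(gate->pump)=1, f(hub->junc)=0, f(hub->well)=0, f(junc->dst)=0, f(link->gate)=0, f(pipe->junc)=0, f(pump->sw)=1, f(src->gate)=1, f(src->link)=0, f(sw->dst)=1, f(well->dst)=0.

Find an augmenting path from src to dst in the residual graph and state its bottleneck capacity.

Residual along src->link->gate->pump->sw->dst: src->link: 2, link->gate: 5, gate->pump: 4, pump->sw: 1, sw->dst: 5.
Bottleneck = min = 1.

src->link->gate->pump->sw->dst, bottleneck 1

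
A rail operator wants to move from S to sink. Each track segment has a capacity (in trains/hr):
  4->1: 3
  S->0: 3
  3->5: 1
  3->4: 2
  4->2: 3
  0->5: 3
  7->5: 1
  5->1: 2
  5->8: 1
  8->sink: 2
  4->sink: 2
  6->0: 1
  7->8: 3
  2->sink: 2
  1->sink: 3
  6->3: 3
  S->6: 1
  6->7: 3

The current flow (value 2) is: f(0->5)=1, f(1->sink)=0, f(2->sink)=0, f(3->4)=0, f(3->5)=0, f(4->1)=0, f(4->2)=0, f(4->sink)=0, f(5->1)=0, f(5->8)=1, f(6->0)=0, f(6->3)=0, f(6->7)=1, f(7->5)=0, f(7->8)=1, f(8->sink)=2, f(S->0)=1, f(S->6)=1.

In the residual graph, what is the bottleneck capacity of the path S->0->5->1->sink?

Residual capacities along the path: S->0: 2, 0->5: 2, 5->1: 2, 1->sink: 3.
Minimum is 2.

2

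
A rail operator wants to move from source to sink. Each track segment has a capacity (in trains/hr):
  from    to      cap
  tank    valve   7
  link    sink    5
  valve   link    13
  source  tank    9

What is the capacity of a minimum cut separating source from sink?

Max flow = 5 (via 1 augmenting path).
In the residual at optimum, the set reachable from source is {link, source, tank, valve}.
Cut edges: link->sink (cap 5). Sum = 5.

5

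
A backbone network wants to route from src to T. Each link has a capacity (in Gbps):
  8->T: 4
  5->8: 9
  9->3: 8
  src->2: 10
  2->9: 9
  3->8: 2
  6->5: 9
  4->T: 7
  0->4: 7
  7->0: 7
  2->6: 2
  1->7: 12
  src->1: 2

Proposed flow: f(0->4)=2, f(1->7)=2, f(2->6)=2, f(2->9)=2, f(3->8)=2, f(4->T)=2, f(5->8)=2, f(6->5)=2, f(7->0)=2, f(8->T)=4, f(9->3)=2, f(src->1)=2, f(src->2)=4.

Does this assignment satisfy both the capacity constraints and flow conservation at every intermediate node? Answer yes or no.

Every edge has 0 ≤ f(e) ≤ cap(e).
At each intermediate node, inflow equals outflow.

Yes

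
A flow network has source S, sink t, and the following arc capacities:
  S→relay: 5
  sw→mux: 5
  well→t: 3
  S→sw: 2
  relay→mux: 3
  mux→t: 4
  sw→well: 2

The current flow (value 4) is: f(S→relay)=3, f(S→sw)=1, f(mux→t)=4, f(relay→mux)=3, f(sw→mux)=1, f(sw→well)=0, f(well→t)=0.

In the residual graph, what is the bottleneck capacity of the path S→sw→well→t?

Residual capacities along the path: S→sw: 1, sw→well: 2, well→t: 3.
Minimum is 1.

1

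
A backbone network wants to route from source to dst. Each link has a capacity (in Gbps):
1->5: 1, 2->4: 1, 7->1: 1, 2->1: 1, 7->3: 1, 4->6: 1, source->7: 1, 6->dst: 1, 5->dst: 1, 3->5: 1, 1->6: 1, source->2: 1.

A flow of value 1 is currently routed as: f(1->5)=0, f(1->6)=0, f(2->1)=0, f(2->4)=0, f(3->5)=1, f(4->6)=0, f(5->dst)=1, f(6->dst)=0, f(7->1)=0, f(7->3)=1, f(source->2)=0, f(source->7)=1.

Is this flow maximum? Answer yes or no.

Residual path source->2->1->6->dst has bottleneck 1 > 0.
Pushing 1 along it raises the flow to 2, so the given flow is not maximum.

No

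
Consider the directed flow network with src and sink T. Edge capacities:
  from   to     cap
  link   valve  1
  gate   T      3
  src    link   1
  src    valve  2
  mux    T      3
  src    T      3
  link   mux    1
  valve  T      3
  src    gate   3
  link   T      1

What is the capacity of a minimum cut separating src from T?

9

Max flow = 9 (via 4 augmenting paths).
In the residual at optimum, the set reachable from src is {src}.
Cut edges: src→link (cap 1), src→valve (cap 2), src→gate (cap 3), src→T (cap 3). Sum = 9.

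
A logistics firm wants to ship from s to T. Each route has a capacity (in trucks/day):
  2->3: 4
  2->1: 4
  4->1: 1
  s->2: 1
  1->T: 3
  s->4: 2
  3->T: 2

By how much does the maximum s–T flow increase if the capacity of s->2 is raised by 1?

Original max flow = 2.
After raising cap(s->2), augmenting paths through that edge carry 1 more unit.
New max flow = 3. Increase = 1.

1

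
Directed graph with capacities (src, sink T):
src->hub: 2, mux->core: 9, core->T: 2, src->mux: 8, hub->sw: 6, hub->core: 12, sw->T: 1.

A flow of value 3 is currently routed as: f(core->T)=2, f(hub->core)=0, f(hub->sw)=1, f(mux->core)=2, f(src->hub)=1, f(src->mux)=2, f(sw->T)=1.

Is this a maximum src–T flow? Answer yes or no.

Yes

Residual reachable from src: {core, hub, mux, src, sw}; T is not reachable.
Saturated cut: sw->T, core->T with total capacity 3 = current flow value. Flow is maximum.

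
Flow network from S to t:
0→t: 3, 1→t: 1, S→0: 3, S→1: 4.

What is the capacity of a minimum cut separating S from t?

4

Max flow = 4 (via 2 augmenting paths).
In the residual at optimum, the set reachable from S is {1, S}.
Cut edges: S→0 (cap 3), 1→t (cap 1). Sum = 4.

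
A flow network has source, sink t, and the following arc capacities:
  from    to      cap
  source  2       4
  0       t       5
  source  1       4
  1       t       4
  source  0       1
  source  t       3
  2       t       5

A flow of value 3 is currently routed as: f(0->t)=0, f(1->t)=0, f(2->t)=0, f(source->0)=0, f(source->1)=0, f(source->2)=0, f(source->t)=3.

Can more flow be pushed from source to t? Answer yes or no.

Residual path source->0->t has bottleneck 1 > 0.
Pushing 1 along it raises the flow to 4, so the given flow is not maximum.

Yes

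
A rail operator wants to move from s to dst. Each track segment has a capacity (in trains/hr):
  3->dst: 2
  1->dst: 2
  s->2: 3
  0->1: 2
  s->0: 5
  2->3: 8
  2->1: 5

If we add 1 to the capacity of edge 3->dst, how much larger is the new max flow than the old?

Original max flow = 4.
After raising cap(3->dst), augmenting paths through that edge carry 1 more unit.
New max flow = 5. Increase = 1.

1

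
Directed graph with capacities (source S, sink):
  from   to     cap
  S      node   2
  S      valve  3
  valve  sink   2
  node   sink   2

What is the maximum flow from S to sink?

Augment S→node→sink: bottleneck 2. Total 2.
Augment S→valve→sink: bottleneck 2. Total 4.
No augmenting path remains in the residual graph.

4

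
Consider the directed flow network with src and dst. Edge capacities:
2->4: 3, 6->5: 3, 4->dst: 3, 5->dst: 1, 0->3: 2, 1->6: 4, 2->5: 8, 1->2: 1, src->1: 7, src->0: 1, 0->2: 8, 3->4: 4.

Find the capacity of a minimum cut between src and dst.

Max flow = 3 (via 3 augmenting paths).
In the residual at optimum, the set reachable from src is {1, 5, 6, src}.
Cut edges: src->0 (cap 1), 1->2 (cap 1), 5->dst (cap 1). Sum = 3.

3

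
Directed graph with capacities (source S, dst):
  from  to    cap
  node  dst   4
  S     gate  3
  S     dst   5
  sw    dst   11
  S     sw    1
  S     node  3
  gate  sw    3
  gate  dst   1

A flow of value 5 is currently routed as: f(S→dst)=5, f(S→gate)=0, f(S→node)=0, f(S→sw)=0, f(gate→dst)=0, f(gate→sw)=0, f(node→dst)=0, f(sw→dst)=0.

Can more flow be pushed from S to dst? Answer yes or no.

Yes

Residual path S→gate→dst has bottleneck 1 > 0.
Pushing 1 along it raises the flow to 6, so the given flow is not maximum.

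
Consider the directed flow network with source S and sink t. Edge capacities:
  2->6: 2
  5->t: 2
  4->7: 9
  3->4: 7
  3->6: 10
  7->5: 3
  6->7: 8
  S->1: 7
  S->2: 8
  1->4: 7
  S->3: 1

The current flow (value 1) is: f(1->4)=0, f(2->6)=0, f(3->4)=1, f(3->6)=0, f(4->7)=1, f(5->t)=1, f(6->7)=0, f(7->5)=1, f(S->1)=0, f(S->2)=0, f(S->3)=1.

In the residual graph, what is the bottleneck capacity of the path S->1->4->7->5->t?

1

Residual capacities along the path: S->1: 7, 1->4: 7, 4->7: 8, 7->5: 2, 5->t: 1.
Minimum is 1.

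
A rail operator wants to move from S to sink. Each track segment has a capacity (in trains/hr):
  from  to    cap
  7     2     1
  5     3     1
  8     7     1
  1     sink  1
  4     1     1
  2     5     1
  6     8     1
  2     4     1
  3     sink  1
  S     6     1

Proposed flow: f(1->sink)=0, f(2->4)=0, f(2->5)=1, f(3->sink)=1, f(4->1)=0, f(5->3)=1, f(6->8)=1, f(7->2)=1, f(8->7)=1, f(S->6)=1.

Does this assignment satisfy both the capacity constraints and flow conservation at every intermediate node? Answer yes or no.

Yes

Every edge has 0 ≤ f(e) ≤ cap(e).
At each intermediate node, inflow equals outflow.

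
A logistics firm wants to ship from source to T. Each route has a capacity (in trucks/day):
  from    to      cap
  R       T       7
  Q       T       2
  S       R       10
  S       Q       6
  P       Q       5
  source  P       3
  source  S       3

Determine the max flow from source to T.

5

Augment source→S→R→T: bottleneck 3. Total 3.
Augment source→P→Q→T: bottleneck 2. Total 5.
No augmenting path remains in the residual graph.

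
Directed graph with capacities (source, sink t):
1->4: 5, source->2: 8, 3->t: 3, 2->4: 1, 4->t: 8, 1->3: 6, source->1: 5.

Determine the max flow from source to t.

Augment source->2->4->t: bottleneck 1. Total 1.
Augment source->1->4->t: bottleneck 5. Total 6.
No augmenting path remains in the residual graph.

6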